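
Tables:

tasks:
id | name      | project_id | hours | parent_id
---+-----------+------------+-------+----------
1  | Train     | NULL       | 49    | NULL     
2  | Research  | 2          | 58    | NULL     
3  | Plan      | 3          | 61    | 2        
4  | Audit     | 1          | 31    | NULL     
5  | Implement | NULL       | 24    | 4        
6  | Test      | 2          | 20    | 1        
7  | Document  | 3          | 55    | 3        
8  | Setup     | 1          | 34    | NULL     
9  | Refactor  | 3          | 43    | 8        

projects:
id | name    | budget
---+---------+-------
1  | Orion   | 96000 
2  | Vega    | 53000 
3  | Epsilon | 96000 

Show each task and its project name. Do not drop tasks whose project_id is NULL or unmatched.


LEFT JOIN keeps every row from tasks (the left table); where project_id has no match in projects, the project columns become NULL. Walk through each task:
  - task 1 (Train): project_id=NULL, no match -> kept with NULL
  - task 2 (Research): project_id=2 -> matches Vega
  - task 3 (Plan): project_id=3 -> matches Epsilon
  - task 4 (Audit): project_id=1 -> matches Orion
  - task 5 (Implement): project_id=NULL, no match -> kept with NULL
  - task 6 (Test): project_id=2 -> matches Vega
  - task 7 (Document): project_id=3 -> matches Epsilon
  - task 8 (Setup): project_id=1 -> matches Orion
  - task 9 (Refactor): project_id=3 -> matches Epsilon
All 9 rows appear; 2 have NULL project.

SQL:
SELECT a.name, b.name AS project
FROM tasks a
LEFT JOIN projects b ON a.project_id = b.id

Result:
name      | project
----------+--------
Train     | NULL   
Research  | Vega   
Plan      | Epsilon
Audit     | Orion  
Implement | NULL   
Test      | Vega   
Document  | Epsilon
Setup     | Orion  
Refactor  | Epsilon


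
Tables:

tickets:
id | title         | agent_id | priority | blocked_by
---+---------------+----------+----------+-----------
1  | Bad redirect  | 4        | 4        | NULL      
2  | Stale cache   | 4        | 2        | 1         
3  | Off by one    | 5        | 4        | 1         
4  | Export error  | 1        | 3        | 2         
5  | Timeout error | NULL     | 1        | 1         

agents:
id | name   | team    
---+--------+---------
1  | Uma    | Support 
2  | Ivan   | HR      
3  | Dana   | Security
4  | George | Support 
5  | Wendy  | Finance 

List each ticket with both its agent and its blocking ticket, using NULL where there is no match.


Two LEFT JOINs from the same base table tickets: one to agents via agent_id, one to tickets itself via blocked_by. Both are LEFT so every ticket is preserved.
Match against agents:
  - ticket 1 (Bad redirect): agent_id=4 -> matches George
  - ticket 2 (Stale cache): agent_id=4 -> matches George
  - ticket 3 (Off by one): agent_id=5 -> matches Wendy
  - ticket 4 (Export error): agent_id=1 -> matches Uma
  - ticket 5 (Timeout error): agent_id=NULL, no match -> kept with NULL
Match against tickets (self):
  - ticket 1 (Bad redirect): blocked_by=NULL -> NULL
  - ticket 2 (Stale cache): blocked_by=1 -> Bad redirect
  - ticket 3 (Off by one): blocked_by=1 -> Bad redirect
  - ticket 4 (Export error): blocked_by=2 -> Stale cache
  - ticket 5 (Timeout error): blocked_by=1 -> Bad redirect

SQL:
SELECT a.title, b.name AS agent, c.title AS blocked_by
FROM tickets a
LEFT JOIN agents b ON a.agent_id = b.id
LEFT JOIN tickets c ON a.blocked_by = c.id

Result:
title         | agent  | blocked_by  
--------------+--------+-------------
Bad redirect  | George | NULL        
Stale cache   | George | Bad redirect
Off by one    | Wendy  | Bad redirect
Export error  | Uma    | Stale cache 
Timeout error | NULL   | Bad redirect


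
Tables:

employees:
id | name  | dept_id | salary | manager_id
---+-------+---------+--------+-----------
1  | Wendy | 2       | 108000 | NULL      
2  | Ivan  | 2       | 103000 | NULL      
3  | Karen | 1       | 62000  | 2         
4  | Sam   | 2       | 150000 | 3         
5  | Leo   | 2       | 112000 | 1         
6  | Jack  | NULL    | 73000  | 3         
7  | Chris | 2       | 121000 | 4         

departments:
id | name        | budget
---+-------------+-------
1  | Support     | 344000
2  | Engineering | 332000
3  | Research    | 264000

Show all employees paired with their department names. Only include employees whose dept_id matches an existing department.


INNER JOIN keeps only employees rows whose dept_id matches an id in departments. Walk through each employee:
  - employee 1 (Wendy): dept_id=2 -> matches Engineering
  - employee 2 (Ivan): dept_id=2 -> matches Engineering
  - employee 3 (Karen): dept_id=1 -> matches Support
  - employee 4 (Sam): dept_id=2 -> matches Engineering
  - employee 5 (Leo): dept_id=2 -> matches Engineering
  - employee 6 (Jack): dept_id=NULL, no match -> dropped
  - employee 7 (Chris): dept_id=2 -> matches Engineering
So 1 of 7 rows is dropped.

SQL:
SELECT a.name, b.name AS department
FROM employees a
INNER JOIN departments b ON a.dept_id = b.id

Result:
name  | department 
------+------------
Wendy | Engineering
Ivan  | Engineering
Karen | Support    
Sam   | Engineering
Leo   | Engineering
Chris | Engineering


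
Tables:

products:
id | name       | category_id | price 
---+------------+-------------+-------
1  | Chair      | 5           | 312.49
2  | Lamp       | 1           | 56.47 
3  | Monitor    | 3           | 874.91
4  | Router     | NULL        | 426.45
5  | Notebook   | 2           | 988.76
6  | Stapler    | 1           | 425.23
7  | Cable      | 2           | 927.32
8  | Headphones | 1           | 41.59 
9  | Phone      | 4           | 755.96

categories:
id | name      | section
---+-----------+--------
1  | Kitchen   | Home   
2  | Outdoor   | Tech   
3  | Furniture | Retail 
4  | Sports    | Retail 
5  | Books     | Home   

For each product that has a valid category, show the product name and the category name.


INNER JOIN keeps only products rows whose category_id matches an id in categories. Walk through each product:
  - product 1 (Chair): category_id=5 -> matches Books
  - product 2 (Lamp): category_id=1 -> matches Kitchen
  - product 3 (Monitor): category_id=3 -> matches Furniture
  - product 4 (Router): category_id=NULL, no match -> dropped
  - product 5 (Notebook): category_id=2 -> matches Outdoor
  - product 6 (Stapler): category_id=1 -> matches Kitchen
  - product 7 (Cable): category_id=2 -> matches Outdoor
  - product 8 (Headphones): category_id=1 -> matches Kitchen
  - product 9 (Phone): category_id=4 -> matches Sports
So 1 of 9 rows is dropped.

SQL:
SELECT a.name, b.name AS category
FROM products a
INNER JOIN categories b ON a.category_id = b.id

Result:
name       | category 
-----------+----------
Chair      | Books    
Lamp       | Kitchen  
Monitor    | Furniture
Notebook   | Outdoor  
Stapler    | Kitchen  
Cable      | Outdoor  
Headphones | Kitchen  
Phone      | Sports   


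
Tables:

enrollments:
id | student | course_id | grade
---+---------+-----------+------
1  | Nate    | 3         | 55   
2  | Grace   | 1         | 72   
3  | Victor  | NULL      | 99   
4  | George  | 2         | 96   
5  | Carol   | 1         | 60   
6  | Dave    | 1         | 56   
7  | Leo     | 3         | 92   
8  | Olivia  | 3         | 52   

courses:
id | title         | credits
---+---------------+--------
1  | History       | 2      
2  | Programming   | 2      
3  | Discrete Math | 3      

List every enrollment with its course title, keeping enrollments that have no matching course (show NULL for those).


LEFT JOIN keeps every row from enrollments (the left table); where course_id has no match in courses, the course columns become NULL. Walk through each enrollment:
  - enrollment 1 (Nate): course_id=3 -> matches Discrete Math
  - enrollment 2 (Grace): course_id=1 -> matches History
  - enrollment 3 (Victor): course_id=NULL, no match -> kept with NULL
  - enrollment 4 (George): course_id=2 -> matches Programming
  - enrollment 5 (Carol): course_id=1 -> matches History
  - enrollment 6 (Dave): course_id=1 -> matches History
  - enrollment 7 (Leo): course_id=3 -> matches Discrete Math
  - enrollment 8 (Olivia): course_id=3 -> matches Discrete Math
All 8 rows appear; 1 has NULL course.

SQL:
SELECT a.student, b.title AS course
FROM enrollments a
LEFT JOIN courses b ON a.course_id = b.id

Result:
student | course       
--------+--------------
Nate    | Discrete Math
Grace   | History      
Victor  | NULL         
George  | Programming  
Carol   | History      
Dave    | History      
Leo     | Discrete Math
Olivia  | Discrete Math


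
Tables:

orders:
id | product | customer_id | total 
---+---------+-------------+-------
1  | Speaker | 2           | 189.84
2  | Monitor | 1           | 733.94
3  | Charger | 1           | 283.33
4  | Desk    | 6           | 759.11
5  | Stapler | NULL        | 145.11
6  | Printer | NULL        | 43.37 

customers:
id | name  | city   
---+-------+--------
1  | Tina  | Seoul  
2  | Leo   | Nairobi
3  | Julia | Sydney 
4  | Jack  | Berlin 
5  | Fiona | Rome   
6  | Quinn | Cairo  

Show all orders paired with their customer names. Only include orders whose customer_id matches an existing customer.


INNER JOIN keeps only orders rows whose customer_id matches an id in customers. Walk through each order:
  - order 1 (Speaker): customer_id=2 -> matches Leo
  - order 2 (Monitor): customer_id=1 -> matches Tina
  - order 3 (Charger): customer_id=1 -> matches Tina
  - order 4 (Desk): customer_id=6 -> matches Quinn
  - order 5 (Stapler): customer_id=NULL, no match -> dropped
  - order 6 (Printer): customer_id=NULL, no match -> dropped
So 2 of 6 rows are dropped.

SQL:
SELECT a.product, b.name AS customer
FROM orders a
INNER JOIN customers b ON a.customer_id = b.id

Result:
product | customer
--------+---------
Speaker | Leo     
Monitor | Tina    
Charger | Tina    
Desk    | Quinn   


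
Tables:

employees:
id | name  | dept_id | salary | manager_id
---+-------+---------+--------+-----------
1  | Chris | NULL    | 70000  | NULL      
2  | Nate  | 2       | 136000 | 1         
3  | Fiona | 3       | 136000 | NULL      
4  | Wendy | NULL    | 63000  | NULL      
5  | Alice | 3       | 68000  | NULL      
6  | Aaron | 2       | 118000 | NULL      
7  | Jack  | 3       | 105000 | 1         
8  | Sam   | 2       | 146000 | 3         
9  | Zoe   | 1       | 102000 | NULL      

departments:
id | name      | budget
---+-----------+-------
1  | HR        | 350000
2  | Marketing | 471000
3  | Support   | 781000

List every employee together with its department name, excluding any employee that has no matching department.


INNER JOIN keeps only employees rows whose dept_id matches an id in departments. Walk through each employee:
  - employee 1 (Chris): dept_id=NULL, no match -> dropped
  - employee 2 (Nate): dept_id=2 -> matches Marketing
  - employee 3 (Fiona): dept_id=3 -> matches Support
  - employee 4 (Wendy): dept_id=NULL, no match -> dropped
  - employee 5 (Alice): dept_id=3 -> matches Support
  - employee 6 (Aaron): dept_id=2 -> matches Marketing
  - employee 7 (Jack): dept_id=3 -> matches Support
  - employee 8 (Sam): dept_id=2 -> matches Marketing
  - employee 9 (Zoe): dept_id=1 -> matches HR
So 2 of 9 rows are dropped.

SQL:
SELECT a.name, b.name AS department
FROM employees a
INNER JOIN departments b ON a.dept_id = b.id

Result:
name  | department
------+-----------
Nate  | Marketing 
Fiona | Support   
Alice | Support   
Aaron | Marketing 
Jack  | Support   
Sam   | Marketing 
Zoe   | HR        


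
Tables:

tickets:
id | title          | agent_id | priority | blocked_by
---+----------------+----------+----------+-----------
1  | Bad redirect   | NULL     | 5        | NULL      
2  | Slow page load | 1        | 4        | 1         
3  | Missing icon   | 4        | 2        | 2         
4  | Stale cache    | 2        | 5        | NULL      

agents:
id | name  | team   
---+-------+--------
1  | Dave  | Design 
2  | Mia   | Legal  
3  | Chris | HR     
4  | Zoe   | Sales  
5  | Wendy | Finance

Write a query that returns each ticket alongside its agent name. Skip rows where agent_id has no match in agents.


INNER JOIN keeps only tickets rows whose agent_id matches an id in agents. Walk through each ticket:
  - ticket 1 (Bad redirect): agent_id=NULL, no match -> dropped
  - ticket 2 (Slow page load): agent_id=1 -> matches Dave
  - ticket 3 (Missing icon): agent_id=4 -> matches Zoe
  - ticket 4 (Stale cache): agent_id=2 -> matches Mia
So 1 of 4 rows is dropped.

SQL:
SELECT a.title, b.name AS agent
FROM tickets a
INNER JOIN agents b ON a.agent_id = b.id

Result:
title          | agent
---------------+------
Slow page load | Dave 
Missing icon   | Zoe  
Stale cache    | Mia  


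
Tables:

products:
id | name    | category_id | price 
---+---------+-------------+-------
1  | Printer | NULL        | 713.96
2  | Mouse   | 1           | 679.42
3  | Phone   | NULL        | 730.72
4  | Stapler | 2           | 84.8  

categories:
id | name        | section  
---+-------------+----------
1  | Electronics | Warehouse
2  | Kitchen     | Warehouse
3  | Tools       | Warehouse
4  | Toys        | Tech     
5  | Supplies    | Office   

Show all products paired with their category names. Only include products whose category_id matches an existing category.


INNER JOIN keeps only products rows whose category_id matches an id in categories. Walk through each product:
  - product 1 (Printer): category_id=NULL, no match -> dropped
  - product 2 (Mouse): category_id=1 -> matches Electronics
  - product 3 (Phone): category_id=NULL, no match -> dropped
  - product 4 (Stapler): category_id=2 -> matches Kitchen
So 2 of 4 rows are dropped.

SQL:
SELECT a.name, b.name AS category
FROM products a
INNER JOIN categories b ON a.category_id = b.id

Result:
name    | category   
--------+------------
Mouse   | Electronics
Stapler | Kitchen    


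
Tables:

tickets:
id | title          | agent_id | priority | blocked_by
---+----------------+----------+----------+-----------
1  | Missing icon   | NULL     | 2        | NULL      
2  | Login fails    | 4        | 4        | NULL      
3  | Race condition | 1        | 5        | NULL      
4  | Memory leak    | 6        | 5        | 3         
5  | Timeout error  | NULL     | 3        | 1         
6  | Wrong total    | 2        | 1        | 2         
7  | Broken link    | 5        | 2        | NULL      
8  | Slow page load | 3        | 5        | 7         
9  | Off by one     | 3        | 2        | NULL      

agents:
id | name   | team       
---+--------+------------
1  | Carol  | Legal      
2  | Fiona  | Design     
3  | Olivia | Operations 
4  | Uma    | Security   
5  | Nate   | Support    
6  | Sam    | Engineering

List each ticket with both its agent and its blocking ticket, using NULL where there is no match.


Two LEFT JOINs from the same base table tickets: one to agents via agent_id, one to tickets itself via blocked_by. Both are LEFT so every ticket is preserved.
Match against agents:
  - ticket 1 (Missing icon): agent_id=NULL, no match -> kept with NULL
  - ticket 2 (Login fails): agent_id=4 -> matches Uma
  - ticket 3 (Race condition): agent_id=1 -> matches Carol
  - ticket 4 (Memory leak): agent_id=6 -> matches Sam
  - ticket 5 (Timeout error): agent_id=NULL, no match -> kept with NULL
  - ticket 6 (Wrong total): agent_id=2 -> matches Fiona
  - ticket 7 (Broken link): agent_id=5 -> matches Nate
  - ticket 8 (Slow page load): agent_id=3 -> matches Olivia
  - ticket 9 (Off by one): agent_id=3 -> matches Olivia
Match against tickets (self):
  - ticket 1 (Missing icon): blocked_by=NULL -> NULL
  - ticket 2 (Login fails): blocked_by=NULL -> NULL
  - ticket 3 (Race condition): blocked_by=NULL -> NULL
  - ticket 4 (Memory leak): blocked_by=3 -> Race condition
  - ticket 5 (Timeout error): blocked_by=1 -> Missing icon
  - ticket 6 (Wrong total): blocked_by=2 -> Login fails
  - ticket 7 (Broken link): blocked_by=NULL -> NULL
  - ticket 8 (Slow page load): blocked_by=7 -> Broken link
  - ticket 9 (Off by one): blocked_by=NULL -> NULL

SQL:
SELECT a.title, b.name AS agent, c.title AS blocked_by
FROM tickets a
LEFT JOIN agents b ON a.agent_id = b.id
LEFT JOIN tickets c ON a.blocked_by = c.id

Result:
title          | agent  | blocked_by    
---------------+--------+---------------
Missing icon   | NULL   | NULL          
Login fails    | Uma    | NULL          
Race condition | Carol  | NULL          
Memory leak    | Sam    | Race condition
Timeout error  | NULL   | Missing icon  
Wrong total    | Fiona  | Login fails   
Broken link    | Nate   | NULL          
Slow page load | Olivia | Broken link   
Off by one     | Olivia | NULL          


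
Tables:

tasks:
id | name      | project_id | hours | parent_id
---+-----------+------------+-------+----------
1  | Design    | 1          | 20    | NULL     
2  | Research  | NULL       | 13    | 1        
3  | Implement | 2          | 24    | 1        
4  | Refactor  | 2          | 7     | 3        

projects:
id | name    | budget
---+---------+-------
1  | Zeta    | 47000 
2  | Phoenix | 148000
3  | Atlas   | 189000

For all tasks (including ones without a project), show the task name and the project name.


LEFT JOIN keeps every row from tasks (the left table); where project_id has no match in projects, the project columns become NULL. Walk through each task:
  - task 1 (Design): project_id=1 -> matches Zeta
  - task 2 (Research): project_id=NULL, no match -> kept with NULL
  - task 3 (Implement): project_id=2 -> matches Phoenix
  - task 4 (Refactor): project_id=2 -> matches Phoenix
All 4 rows appear; 1 has NULL project.

SQL:
SELECT a.name, b.name AS project
FROM tasks a
LEFT JOIN projects b ON a.project_id = b.id

Result:
name      | project
----------+--------
Design    | Zeta   
Research  | NULL   
Implement | Phoenix
Refactor  | Phoenix


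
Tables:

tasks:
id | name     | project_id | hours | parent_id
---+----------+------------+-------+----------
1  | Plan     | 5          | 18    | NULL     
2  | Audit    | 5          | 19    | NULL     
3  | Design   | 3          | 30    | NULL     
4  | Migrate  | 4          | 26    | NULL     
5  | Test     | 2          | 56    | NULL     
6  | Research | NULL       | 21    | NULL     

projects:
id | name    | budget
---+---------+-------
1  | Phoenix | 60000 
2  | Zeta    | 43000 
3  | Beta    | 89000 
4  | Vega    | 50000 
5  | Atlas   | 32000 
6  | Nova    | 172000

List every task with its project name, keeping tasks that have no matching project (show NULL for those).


LEFT JOIN keeps every row from tasks (the left table); where project_id has no match in projects, the project columns become NULL. Walk through each task:
  - task 1 (Plan): project_id=5 -> matches Atlas
  - task 2 (Audit): project_id=5 -> matches Atlas
  - task 3 (Design): project_id=3 -> matches Beta
  - task 4 (Migrate): project_id=4 -> matches Vega
  - task 5 (Test): project_id=2 -> matches Zeta
  - task 6 (Research): project_id=NULL, no match -> kept with NULL
All 6 rows appear; 1 has NULL project.

SQL:
SELECT a.name, b.name AS project
FROM tasks a
LEFT JOIN projects b ON a.project_id = b.id

Result:
name     | project
---------+--------
Plan     | Atlas  
Audit    | Atlas  
Design   | Beta   
Migrate  | Vega   
Test     | Zeta   
Research | NULL   


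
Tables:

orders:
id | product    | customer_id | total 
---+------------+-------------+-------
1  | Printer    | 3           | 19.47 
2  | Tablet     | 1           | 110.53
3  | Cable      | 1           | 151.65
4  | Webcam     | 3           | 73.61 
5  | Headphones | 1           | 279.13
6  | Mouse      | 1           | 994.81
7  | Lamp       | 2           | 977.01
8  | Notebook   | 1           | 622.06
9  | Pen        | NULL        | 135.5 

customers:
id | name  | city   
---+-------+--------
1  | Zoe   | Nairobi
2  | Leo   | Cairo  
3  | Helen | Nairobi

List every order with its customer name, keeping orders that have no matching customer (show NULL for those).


LEFT JOIN keeps every row from orders (the left table); where customer_id has no match in customers, the customer columns become NULL. Walk through each order:
  - order 1 (Printer): customer_id=3 -> matches Helen
  - order 2 (Tablet): customer_id=1 -> matches Zoe
  - order 3 (Cable): customer_id=1 -> matches Zoe
  - order 4 (Webcam): customer_id=3 -> matches Helen
  - order 5 (Headphones): customer_id=1 -> matches Zoe
  - order 6 (Mouse): customer_id=1 -> matches Zoe
  - order 7 (Lamp): customer_id=2 -> matches Leo
  - order 8 (Notebook): customer_id=1 -> matches Zoe
  - order 9 (Pen): customer_id=NULL, no match -> kept with NULL
All 9 rows appear; 1 has NULL customer.

SQL:
SELECT a.product, b.name AS customer
FROM orders a
LEFT JOIN customers b ON a.customer_id = b.id

Result:
product    | customer
-----------+---------
Printer    | Helen   
Tablet     | Zoe     
Cable      | Zoe     
Webcam     | Helen   
Headphones | Zoe     
Mouse      | Zoe     
Lamp       | Leo     
Notebook   | Zoe     
Pen        | NULL    


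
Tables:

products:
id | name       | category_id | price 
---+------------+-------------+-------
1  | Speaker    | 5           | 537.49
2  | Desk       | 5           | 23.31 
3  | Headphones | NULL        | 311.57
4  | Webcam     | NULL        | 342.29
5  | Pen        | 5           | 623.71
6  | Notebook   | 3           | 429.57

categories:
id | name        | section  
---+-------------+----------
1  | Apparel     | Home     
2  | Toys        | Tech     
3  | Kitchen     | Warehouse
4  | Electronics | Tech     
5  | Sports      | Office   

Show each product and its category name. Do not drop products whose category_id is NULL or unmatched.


LEFT JOIN keeps every row from products (the left table); where category_id has no match in categories, the category columns become NULL. Walk through each product:
  - product 1 (Speaker): category_id=5 -> matches Sports
  - product 2 (Desk): category_id=5 -> matches Sports
  - product 3 (Headphones): category_id=NULL, no match -> kept with NULL
  - product 4 (Webcam): category_id=NULL, no match -> kept with NULL
  - product 5 (Pen): category_id=5 -> matches Sports
  - product 6 (Notebook): category_id=3 -> matches Kitchen
All 6 rows appear; 2 have NULL category.

SQL:
SELECT a.name, b.name AS category
FROM products a
LEFT JOIN categories b ON a.category_id = b.id

Result:
name       | category
-----------+---------
Speaker    | Sports  
Desk       | Sports  
Headphones | NULL    
Webcam     | NULL    
Pen        | Sports  
Notebook   | Kitchen 


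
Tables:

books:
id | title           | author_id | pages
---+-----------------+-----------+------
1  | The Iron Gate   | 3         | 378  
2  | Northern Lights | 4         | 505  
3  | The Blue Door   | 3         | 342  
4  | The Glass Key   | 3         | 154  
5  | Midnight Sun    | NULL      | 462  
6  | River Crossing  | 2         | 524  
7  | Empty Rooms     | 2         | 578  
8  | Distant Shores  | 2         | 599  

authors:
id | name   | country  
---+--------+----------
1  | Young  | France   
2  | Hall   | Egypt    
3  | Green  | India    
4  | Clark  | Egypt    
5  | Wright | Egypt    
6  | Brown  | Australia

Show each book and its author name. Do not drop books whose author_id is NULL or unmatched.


LEFT JOIN keeps every row from books (the left table); where author_id has no match in authors, the author columns become NULL. Walk through each book:
  - book 1 (The Iron Gate): author_id=3 -> matches Green
  - book 2 (Northern Lights): author_id=4 -> matches Clark
  - book 3 (The Blue Door): author_id=3 -> matches Green
  - book 4 (The Glass Key): author_id=3 -> matches Green
  - book 5 (Midnight Sun): author_id=NULL, no match -> kept with NULL
  - book 6 (River Crossing): author_id=2 -> matches Hall
  - book 7 (Empty Rooms): author_id=2 -> matches Hall
  - book 8 (Distant Shores): author_id=2 -> matches Hall
All 8 rows appear; 1 has NULL author.

SQL:
SELECT a.title, b.name AS author
FROM books a
LEFT JOIN authors b ON a.author_id = b.id

Result:
title           | author
----------------+-------
The Iron Gate   | Green 
Northern Lights | Clark 
The Blue Door   | Green 
The Glass Key   | Green 
Midnight Sun    | NULL  
River Crossing  | Hall  
Empty Rooms     | Hall  
Distant Shores  | Hall  


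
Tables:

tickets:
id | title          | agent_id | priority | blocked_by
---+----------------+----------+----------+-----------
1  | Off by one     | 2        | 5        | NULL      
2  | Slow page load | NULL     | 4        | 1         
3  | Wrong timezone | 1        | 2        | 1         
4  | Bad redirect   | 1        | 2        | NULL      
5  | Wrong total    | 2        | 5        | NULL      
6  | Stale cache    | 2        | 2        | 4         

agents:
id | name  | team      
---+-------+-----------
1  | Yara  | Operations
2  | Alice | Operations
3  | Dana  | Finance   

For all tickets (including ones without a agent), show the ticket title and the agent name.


LEFT JOIN keeps every row from tickets (the left table); where agent_id has no match in agents, the agent columns become NULL. Walk through each ticket:
  - ticket 1 (Off by one): agent_id=2 -> matches Alice
  - ticket 2 (Slow page load): agent_id=NULL, no match -> kept with NULL
  - ticket 3 (Wrong timezone): agent_id=1 -> matches Yara
  - ticket 4 (Bad redirect): agent_id=1 -> matches Yara
  - ticket 5 (Wrong total): agent_id=2 -> matches Alice
  - ticket 6 (Stale cache): agent_id=2 -> matches Alice
All 6 rows appear; 1 has NULL agent.

SQL:
SELECT a.title, b.name AS agent
FROM tickets a
LEFT JOIN agents b ON a.agent_id = b.id

Result:
title          | agent
---------------+------
Off by one     | Alice
Slow page load | NULL 
Wrong timezone | Yara 
Bad redirect   | Yara 
Wrong total    | Alice
Stale cache    | Alice


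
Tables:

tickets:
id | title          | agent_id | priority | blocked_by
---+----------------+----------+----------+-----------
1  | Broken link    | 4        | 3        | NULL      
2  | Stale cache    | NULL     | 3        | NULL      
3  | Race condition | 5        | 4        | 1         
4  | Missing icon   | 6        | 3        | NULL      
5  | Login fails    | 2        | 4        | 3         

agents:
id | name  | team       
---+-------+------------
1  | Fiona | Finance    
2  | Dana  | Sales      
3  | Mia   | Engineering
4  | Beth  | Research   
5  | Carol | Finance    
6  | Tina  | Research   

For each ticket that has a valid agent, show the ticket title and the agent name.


INNER JOIN keeps only tickets rows whose agent_id matches an id in agents. Walk through each ticket:
  - ticket 1 (Broken link): agent_id=4 -> matches Beth
  - ticket 2 (Stale cache): agent_id=NULL, no match -> dropped
  - ticket 3 (Race condition): agent_id=5 -> matches Carol
  - ticket 4 (Missing icon): agent_id=6 -> matches Tina
  - ticket 5 (Login fails): agent_id=2 -> matches Dana
So 1 of 5 rows is dropped.

SQL:
SELECT a.title, b.name AS agent
FROM tickets a
INNER JOIN agents b ON a.agent_id = b.id

Result:
title          | agent
---------------+------
Broken link    | Beth 
Race condition | Carol
Missing icon   | Tina 
Login fails    | Dana 


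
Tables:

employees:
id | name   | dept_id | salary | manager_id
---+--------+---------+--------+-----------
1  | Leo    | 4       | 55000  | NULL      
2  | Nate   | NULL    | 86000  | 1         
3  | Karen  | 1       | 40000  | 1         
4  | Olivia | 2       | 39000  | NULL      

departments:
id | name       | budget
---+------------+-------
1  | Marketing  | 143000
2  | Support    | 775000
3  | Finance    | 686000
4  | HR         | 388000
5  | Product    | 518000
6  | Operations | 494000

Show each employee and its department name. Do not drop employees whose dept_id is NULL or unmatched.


LEFT JOIN keeps every row from employees (the left table); where dept_id has no match in departments, the department columns become NULL. Walk through each employee:
  - employee 1 (Leo): dept_id=4 -> matches HR
  - employee 2 (Nate): dept_id=NULL, no match -> kept with NULL
  - employee 3 (Karen): dept_id=1 -> matches Marketing
  - employee 4 (Olivia): dept_id=2 -> matches Support
All 4 rows appear; 1 has NULL department.

SQL:
SELECT a.name, b.name AS department
FROM employees a
LEFT JOIN departments b ON a.dept_id = b.id

Result:
name   | department
-------+-----------
Leo    | HR        
Nate   | NULL      
Karen  | Marketing 
Olivia | Support   


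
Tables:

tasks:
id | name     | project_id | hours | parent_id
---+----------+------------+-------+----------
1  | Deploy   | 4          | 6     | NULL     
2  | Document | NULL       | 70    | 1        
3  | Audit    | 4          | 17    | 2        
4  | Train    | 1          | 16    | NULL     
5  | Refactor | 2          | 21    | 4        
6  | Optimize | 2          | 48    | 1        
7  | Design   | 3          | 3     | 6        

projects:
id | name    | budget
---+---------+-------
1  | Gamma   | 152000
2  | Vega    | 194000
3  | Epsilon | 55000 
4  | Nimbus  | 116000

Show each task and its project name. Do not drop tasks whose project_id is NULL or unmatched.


LEFT JOIN keeps every row from tasks (the left table); where project_id has no match in projects, the project columns become NULL. Walk through each task:
  - task 1 (Deploy): project_id=4 -> matches Nimbus
  - task 2 (Document): project_id=NULL, no match -> kept with NULL
  - task 3 (Audit): project_id=4 -> matches Nimbus
  - task 4 (Train): project_id=1 -> matches Gamma
  - task 5 (Refactor): project_id=2 -> matches Vega
  - task 6 (Optimize): project_id=2 -> matches Vega
  - task 7 (Design): project_id=3 -> matches Epsilon
All 7 rows appear; 1 has NULL project.

SQL:
SELECT a.name, b.name AS project
FROM tasks a
LEFT JOIN projects b ON a.project_id = b.id

Result:
name     | project
---------+--------
Deploy   | Nimbus 
Document | NULL   
Audit    | Nimbus 
Train    | Gamma  
Refactor | Vega   
Optimize | Vega   
Design   | Epsilon


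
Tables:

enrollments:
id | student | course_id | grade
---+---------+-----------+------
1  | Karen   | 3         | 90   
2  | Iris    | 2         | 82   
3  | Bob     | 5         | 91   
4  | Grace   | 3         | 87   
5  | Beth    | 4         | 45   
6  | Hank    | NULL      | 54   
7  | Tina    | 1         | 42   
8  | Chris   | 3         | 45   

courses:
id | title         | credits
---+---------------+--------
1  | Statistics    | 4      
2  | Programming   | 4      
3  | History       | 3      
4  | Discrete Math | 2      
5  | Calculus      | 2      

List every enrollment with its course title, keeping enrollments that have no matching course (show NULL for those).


LEFT JOIN keeps every row from enrollments (the left table); where course_id has no match in courses, the course columns become NULL. Walk through each enrollment:
  - enrollment 1 (Karen): course_id=3 -> matches History
  - enrollment 2 (Iris): course_id=2 -> matches Programming
  - enrollment 3 (Bob): course_id=5 -> matches Calculus
  - enrollment 4 (Grace): course_id=3 -> matches History
  - enrollment 5 (Beth): course_id=4 -> matches Discrete Math
  - enrollment 6 (Hank): course_id=NULL, no match -> kept with NULL
  - enrollment 7 (Tina): course_id=1 -> matches Statistics
  - enrollment 8 (Chris): course_id=3 -> matches History
All 8 rows appear; 1 has NULL course.

SQL:
SELECT a.student, b.title AS course
FROM enrollments a
LEFT JOIN courses b ON a.course_id = b.id

Result:
student | course       
--------+--------------
Karen   | History      
Iris    | Programming  
Bob     | Calculus     
Grace   | History      
Beth    | Discrete Math
Hank    | NULL         
Tina    | Statistics   
Chris   | History      


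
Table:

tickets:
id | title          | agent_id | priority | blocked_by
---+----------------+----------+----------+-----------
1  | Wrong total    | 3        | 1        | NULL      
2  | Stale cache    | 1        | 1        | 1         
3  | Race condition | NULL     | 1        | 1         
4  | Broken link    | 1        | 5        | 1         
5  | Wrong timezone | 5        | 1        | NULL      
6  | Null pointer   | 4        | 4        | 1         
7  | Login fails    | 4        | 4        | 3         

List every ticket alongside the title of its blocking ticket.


This is a self-join: tickets is joined to a second copy of itself, matching each row's blocked_by to another row's id. Use LEFT JOIN so rows with blocked_by=NULL are kept.
  - ticket 1 (Wrong total): blocked_by=NULL -> NULL
  - ticket 2 (Stale cache): blocked_by=1 -> Wrong total
  - ticket 3 (Race condition): blocked_by=1 -> Wrong total
  - ticket 4 (Broken link): blocked_by=1 -> Wrong total
  - ticket 5 (Wrong timezone): blocked_by=NULL -> NULL
  - ticket 6 (Null pointer): blocked_by=1 -> Wrong total
  - ticket 7 (Login fails): blocked_by=3 -> Race condition

SQL:
SELECT a.title AS item, b.title AS blocked_by
FROM tickets a
LEFT JOIN tickets b ON a.blocked_by = b.id

Result:
item           | blocked_by    
---------------+---------------
Wrong total    | NULL          
Stale cache    | Wrong total   
Race condition | Wrong total   
Broken link    | Wrong total   
Wrong timezone | NULL          
Null pointer   | Wrong total   
Login fails    | Race condition


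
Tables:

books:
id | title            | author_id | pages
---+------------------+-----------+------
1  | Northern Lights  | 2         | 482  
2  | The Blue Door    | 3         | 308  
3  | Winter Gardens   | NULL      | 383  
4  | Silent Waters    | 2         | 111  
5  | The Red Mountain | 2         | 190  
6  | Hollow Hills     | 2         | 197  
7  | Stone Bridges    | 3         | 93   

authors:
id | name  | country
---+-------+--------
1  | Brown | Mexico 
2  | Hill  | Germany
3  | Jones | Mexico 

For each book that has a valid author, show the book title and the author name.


INNER JOIN keeps only books rows whose author_id matches an id in authors. Walk through each book:
  - book 1 (Northern Lights): author_id=2 -> matches Hill
  - book 2 (The Blue Door): author_id=3 -> matches Jones
  - book 3 (Winter Gardens): author_id=NULL, no match -> dropped
  - book 4 (Silent Waters): author_id=2 -> matches Hill
  - book 5 (The Red Mountain): author_id=2 -> matches Hill
  - book 6 (Hollow Hills): author_id=2 -> matches Hill
  - book 7 (Stone Bridges): author_id=3 -> matches Jones
So 1 of 7 rows is dropped.

SQL:
SELECT a.title, b.name AS author
FROM books a
INNER JOIN authors b ON a.author_id = b.id

Result:
title            | author
-----------------+-------
Northern Lights  | Hill  
The Blue Door    | Jones 
Silent Waters    | Hill  
The Red Mountain | Hill  
Hollow Hills     | Hill  
Stone Bridges    | Jones 


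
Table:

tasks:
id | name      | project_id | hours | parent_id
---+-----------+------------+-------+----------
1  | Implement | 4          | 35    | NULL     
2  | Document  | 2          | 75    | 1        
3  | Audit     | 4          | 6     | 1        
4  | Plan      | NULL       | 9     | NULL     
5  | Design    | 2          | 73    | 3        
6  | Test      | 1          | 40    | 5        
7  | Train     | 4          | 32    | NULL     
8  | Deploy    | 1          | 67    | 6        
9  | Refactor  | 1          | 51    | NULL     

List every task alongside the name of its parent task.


This is a self-join: tasks is joined to a second copy of itself, matching each row's parent_id to another row's id. Use LEFT JOIN so rows with parent_id=NULL are kept.
  - task 1 (Implement): parent_id=NULL -> NULL
  - task 2 (Document): parent_id=1 -> Implement
  - task 3 (Audit): parent_id=1 -> Implement
  - task 4 (Plan): parent_id=NULL -> NULL
  - task 5 (Design): parent_id=3 -> Audit
  - task 6 (Test): parent_id=5 -> Design
  - task 7 (Train): parent_id=NULL -> NULL
  - task 8 (Deploy): parent_id=6 -> Test
  - task 9 (Refactor): parent_id=NULL -> NULL

SQL:
SELECT a.name AS item, b.name AS parent
FROM tasks a
LEFT JOIN tasks b ON a.parent_id = b.id

Result:
item      | parent   
----------+----------
Implement | NULL     
Document  | Implement
Audit     | Implement
Plan      | NULL     
Design    | Audit    
Test      | Design   
Train     | NULL     
Deploy    | Test     
Refactor  | NULL     


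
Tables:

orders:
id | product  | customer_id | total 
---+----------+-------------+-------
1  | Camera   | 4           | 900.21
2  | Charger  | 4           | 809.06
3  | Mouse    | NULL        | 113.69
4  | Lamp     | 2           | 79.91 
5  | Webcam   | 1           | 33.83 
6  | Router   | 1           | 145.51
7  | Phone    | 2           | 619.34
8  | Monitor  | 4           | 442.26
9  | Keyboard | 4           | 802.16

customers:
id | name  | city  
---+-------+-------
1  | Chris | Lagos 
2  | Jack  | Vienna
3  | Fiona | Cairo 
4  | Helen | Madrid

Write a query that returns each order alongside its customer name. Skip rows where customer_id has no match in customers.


INNER JOIN keeps only orders rows whose customer_id matches an id in customers. Walk through each order:
  - order 1 (Camera): customer_id=4 -> matches Helen
  - order 2 (Charger): customer_id=4 -> matches Helen
  - order 3 (Mouse): customer_id=NULL, no match -> dropped
  - order 4 (Lamp): customer_id=2 -> matches Jack
  - order 5 (Webcam): customer_id=1 -> matches Chris
  - order 6 (Router): customer_id=1 -> matches Chris
  - order 7 (Phone): customer_id=2 -> matches Jack
  - order 8 (Monitor): customer_id=4 -> matches Helen
  - order 9 (Keyboard): customer_id=4 -> matches Helen
So 1 of 9 rows is dropped.

SQL:
SELECT a.product, b.name AS customer
FROM orders a
INNER JOIN customers b ON a.customer_id = b.id

Result:
product  | customer
---------+---------
Camera   | Helen   
Charger  | Helen   
Lamp     | Jack    
Webcam   | Chris   
Router   | Chris   
Phone    | Jack    
Monitor  | Helen   
Keyboard | Helen   


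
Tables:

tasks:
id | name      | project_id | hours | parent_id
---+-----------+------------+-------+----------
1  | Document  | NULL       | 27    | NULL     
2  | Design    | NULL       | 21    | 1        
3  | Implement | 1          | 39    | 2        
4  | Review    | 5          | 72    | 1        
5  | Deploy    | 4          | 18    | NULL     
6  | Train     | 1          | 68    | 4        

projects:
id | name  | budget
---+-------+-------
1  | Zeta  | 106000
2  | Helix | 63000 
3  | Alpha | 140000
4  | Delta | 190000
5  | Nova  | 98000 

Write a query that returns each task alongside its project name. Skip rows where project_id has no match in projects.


INNER JOIN keeps only tasks rows whose project_id matches an id in projects. Walk through each task:
  - task 1 (Document): project_id=NULL, no match -> dropped
  - task 2 (Design): project_id=NULL, no match -> dropped
  - task 3 (Implement): project_id=1 -> matches Zeta
  - task 4 (Review): project_id=5 -> matches Nova
  - task 5 (Deploy): project_id=4 -> matches Delta
  - task 6 (Train): project_id=1 -> matches Zeta
So 2 of 6 rows are dropped.

SQL:
SELECT a.name, b.name AS project
FROM tasks a
INNER JOIN projects b ON a.project_id = b.id

Result:
name      | project
----------+--------
Implement | Zeta   
Review    | Nova   
Deploy    | Delta  
Train     | Zeta   


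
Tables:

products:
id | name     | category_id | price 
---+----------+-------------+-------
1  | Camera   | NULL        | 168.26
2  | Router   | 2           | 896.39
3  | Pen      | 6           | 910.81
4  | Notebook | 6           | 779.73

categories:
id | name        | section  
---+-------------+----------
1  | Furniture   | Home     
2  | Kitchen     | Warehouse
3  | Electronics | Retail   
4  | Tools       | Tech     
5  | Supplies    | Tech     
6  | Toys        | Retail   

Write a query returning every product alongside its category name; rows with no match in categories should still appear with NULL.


LEFT JOIN keeps every row from products (the left table); where category_id has no match in categories, the category columns become NULL. Walk through each product:
  - product 1 (Camera): category_id=NULL, no match -> kept with NULL
  - product 2 (Router): category_id=2 -> matches Kitchen
  - product 3 (Pen): category_id=6 -> matches Toys
  - product 4 (Notebook): category_id=6 -> matches Toys
All 4 rows appear; 1 has NULL category.

SQL:
SELECT a.name, b.name AS category
FROM products a
LEFT JOIN categories b ON a.category_id = b.id

Result:
name     | category
---------+---------
Camera   | NULL    
Router   | Kitchen 
Pen      | Toys    
Notebook | Toys    


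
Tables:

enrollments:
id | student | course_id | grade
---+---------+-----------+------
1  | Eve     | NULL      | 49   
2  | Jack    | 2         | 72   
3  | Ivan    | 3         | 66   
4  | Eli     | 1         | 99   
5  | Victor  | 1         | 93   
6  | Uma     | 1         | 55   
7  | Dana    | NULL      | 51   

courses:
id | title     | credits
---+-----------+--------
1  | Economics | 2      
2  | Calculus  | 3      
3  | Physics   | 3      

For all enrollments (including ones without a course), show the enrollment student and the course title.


LEFT JOIN keeps every row from enrollments (the left table); where course_id has no match in courses, the course columns become NULL. Walk through each enrollment:
  - enrollment 1 (Eve): course_id=NULL, no match -> kept with NULL
  - enrollment 2 (Jack): course_id=2 -> matches Calculus
  - enrollment 3 (Ivan): course_id=3 -> matches Physics
  - enrollment 4 (Eli): course_id=1 -> matches Economics
  - enrollment 5 (Victor): course_id=1 -> matches Economics
  - enrollment 6 (Uma): course_id=1 -> matches Economics
  - enrollment 7 (Dana): course_id=NULL, no match -> kept with NULL
All 7 rows appear; 2 have NULL course.

SQL:
SELECT a.student, b.title AS course
FROM enrollments a
LEFT JOIN courses b ON a.course_id = b.id

Result:
student | course   
--------+----------
Eve     | NULL     
Jack    | Calculus 
Ivan    | Physics  
Eli     | Economics
Victor  | Economics
Uma     | Economics
Dana    | NULL     
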